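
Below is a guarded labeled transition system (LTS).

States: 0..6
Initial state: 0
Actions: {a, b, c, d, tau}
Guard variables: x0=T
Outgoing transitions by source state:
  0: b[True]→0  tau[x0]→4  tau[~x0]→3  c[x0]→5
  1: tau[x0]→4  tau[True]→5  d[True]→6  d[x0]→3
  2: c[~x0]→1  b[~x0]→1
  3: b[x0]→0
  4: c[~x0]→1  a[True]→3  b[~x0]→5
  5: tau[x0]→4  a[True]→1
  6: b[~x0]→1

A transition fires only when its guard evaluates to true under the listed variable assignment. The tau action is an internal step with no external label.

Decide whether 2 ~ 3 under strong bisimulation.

Refine partition for ~:
  π0 = {{0,1,2,3,4,5,6}}
  π1 = {{0},{1},{2,6},{3},{4},{5}}
6 equivalence class(es) (converged in 2)
[2]={2,6}  [3]={3}

Answer: NOT BISIMILAR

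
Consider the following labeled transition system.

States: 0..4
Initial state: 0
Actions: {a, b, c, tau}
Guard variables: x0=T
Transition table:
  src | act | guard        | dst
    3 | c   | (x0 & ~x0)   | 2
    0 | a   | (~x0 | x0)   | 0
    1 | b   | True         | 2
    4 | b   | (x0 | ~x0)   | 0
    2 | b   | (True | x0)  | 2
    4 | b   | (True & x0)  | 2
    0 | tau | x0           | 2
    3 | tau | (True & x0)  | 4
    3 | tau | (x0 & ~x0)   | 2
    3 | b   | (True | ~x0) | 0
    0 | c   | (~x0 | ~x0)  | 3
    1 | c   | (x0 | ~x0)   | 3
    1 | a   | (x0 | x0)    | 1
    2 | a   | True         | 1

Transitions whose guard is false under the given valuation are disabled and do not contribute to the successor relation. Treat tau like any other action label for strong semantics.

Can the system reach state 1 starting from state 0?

Answer: REACHABLE

Analysis:
After dropping false guards: 11 live edges.
depth 0: {0}
depth 1: {2}  cumulative {0,2}
depth 2: {1}  cumulative {0,1,2}
depth 3: {3}  cumulative {0,1,2,3}
depth 4: {4}  cumulative {0,1,2,3,4}
Reach set: {0,1,2,3,4}
trace reaching 1: tau·a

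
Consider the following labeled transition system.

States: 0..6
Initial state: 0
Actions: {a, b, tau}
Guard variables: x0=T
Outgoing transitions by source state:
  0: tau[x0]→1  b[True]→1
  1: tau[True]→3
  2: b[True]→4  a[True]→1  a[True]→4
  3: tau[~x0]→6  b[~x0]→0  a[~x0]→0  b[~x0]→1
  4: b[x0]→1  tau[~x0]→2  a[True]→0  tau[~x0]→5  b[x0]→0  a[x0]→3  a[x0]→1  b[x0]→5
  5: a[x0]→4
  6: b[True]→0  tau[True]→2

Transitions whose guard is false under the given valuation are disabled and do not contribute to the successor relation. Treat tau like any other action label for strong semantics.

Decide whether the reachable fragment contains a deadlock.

Answer: DEADLOCK at state 3

Analysis:
R = {0,1,3}
  0: b→1  tau→1  [deg 2]
  1: tau→3  [deg 1]
  3: ∅  [no exit]
Path to 3: tau·tau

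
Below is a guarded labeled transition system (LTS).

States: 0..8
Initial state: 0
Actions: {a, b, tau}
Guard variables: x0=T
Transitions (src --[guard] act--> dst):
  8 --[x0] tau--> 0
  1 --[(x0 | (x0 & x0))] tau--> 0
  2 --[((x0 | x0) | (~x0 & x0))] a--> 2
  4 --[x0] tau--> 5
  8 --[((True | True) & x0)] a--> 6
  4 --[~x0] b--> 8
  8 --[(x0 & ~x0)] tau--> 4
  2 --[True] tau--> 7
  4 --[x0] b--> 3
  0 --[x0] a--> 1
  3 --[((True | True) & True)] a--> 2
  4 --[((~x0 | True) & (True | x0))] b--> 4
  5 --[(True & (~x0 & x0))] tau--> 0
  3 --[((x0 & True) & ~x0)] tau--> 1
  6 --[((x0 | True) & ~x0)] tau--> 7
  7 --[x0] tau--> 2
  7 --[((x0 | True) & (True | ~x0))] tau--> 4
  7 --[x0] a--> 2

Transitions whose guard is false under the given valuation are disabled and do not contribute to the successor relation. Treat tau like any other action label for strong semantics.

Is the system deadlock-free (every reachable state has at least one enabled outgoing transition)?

Answer: DEADLOCK-FREE

Working:
R = {0,1}
  0: a→1  [1 out]
  1: tau→0  [1 out]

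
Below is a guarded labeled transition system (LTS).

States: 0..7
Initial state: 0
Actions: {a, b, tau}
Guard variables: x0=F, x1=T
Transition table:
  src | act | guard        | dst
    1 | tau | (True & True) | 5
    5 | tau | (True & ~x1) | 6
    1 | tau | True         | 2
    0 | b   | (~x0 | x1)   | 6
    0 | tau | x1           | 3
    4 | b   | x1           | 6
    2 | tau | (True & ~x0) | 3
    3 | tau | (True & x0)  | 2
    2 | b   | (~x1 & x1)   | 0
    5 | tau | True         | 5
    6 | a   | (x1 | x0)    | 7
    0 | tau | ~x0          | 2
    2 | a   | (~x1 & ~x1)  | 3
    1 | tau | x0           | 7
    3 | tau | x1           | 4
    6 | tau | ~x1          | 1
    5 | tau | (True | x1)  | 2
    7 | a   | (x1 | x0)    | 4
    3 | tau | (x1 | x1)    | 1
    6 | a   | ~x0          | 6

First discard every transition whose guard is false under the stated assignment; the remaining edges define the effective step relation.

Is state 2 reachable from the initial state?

After dropping false guards: 14 live edges.
L0 = {0}
L1 = {2,3,6}  now seen {0,2,3,6}
L2 = {1,4,7}  now seen {0,1,2,3,4,6,7}
L3 = {5}  now seen {0,1,2,3,4,5,6,7}
Reachable = {0,1,2,3,4,5,6,7}
witness 2: tau

Answer: REACHABLE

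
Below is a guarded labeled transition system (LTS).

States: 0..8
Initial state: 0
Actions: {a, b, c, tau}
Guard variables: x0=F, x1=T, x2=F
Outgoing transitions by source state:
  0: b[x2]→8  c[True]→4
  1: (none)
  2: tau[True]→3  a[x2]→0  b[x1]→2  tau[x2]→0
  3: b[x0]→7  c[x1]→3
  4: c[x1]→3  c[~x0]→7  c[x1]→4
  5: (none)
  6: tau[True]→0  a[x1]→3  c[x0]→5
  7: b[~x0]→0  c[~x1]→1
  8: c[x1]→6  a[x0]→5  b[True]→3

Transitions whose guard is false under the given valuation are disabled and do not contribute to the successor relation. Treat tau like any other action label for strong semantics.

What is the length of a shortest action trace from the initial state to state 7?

Answer: 2

Analysis:
Layered search for 7:
  Layer 0: {0}
  Layer 1: {4}
  Layer 2: {3,7}
7 enters at depth 2; path c·c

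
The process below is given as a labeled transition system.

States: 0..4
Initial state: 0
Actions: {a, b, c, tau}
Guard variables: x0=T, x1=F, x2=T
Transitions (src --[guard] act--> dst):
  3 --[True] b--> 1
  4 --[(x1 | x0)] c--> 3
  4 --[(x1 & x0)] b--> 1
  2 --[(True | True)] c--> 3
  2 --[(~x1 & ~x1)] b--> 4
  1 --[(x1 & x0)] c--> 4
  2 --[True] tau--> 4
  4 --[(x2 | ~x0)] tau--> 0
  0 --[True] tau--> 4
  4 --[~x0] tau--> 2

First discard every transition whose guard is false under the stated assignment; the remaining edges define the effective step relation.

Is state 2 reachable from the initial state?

7 transition(s) survive guard evaluation.
Layer 0: {0}
Layer 1: {4}  total {0,4}
Layer 2: {3}  total {0,3,4}
Layer 3: {1}  total {0,1,3,4}
Reachable = {0,1,3,4}

Answer: UNREACHABLE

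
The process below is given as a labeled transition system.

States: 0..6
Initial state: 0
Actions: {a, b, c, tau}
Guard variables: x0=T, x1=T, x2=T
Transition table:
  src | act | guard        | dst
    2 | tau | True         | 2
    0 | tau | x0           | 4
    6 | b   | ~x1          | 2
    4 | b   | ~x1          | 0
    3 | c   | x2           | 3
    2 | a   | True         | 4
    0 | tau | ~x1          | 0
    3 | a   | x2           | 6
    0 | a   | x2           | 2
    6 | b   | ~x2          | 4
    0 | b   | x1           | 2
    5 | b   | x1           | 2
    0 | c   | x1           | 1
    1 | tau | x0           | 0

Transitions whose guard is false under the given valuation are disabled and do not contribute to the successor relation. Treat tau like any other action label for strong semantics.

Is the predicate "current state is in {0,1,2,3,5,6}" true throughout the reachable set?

Answer: INVARIANT VIOLATED at state 4

Working:
Safe = {0,1,2,3,5,6}
Reachable = {0,1,2,4}
  0: safe
  1: safe
  2: safe
  4: VIOLATES
witness against invariant: tau → 4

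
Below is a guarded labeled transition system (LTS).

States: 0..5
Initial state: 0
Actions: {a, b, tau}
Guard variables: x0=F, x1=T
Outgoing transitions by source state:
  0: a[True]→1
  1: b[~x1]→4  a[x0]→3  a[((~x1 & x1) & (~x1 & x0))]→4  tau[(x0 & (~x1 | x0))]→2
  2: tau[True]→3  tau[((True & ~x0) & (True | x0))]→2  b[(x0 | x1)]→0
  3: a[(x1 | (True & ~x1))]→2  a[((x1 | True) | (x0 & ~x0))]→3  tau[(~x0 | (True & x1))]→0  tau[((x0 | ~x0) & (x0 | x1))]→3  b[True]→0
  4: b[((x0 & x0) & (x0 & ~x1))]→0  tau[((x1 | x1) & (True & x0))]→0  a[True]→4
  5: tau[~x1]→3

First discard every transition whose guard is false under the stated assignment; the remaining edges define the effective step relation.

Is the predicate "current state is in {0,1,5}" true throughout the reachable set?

Answer: INVARIANT HOLDS

Working:
Safe = {0,1,5}
Reach set: {0,1}
  0: ok
  1: ok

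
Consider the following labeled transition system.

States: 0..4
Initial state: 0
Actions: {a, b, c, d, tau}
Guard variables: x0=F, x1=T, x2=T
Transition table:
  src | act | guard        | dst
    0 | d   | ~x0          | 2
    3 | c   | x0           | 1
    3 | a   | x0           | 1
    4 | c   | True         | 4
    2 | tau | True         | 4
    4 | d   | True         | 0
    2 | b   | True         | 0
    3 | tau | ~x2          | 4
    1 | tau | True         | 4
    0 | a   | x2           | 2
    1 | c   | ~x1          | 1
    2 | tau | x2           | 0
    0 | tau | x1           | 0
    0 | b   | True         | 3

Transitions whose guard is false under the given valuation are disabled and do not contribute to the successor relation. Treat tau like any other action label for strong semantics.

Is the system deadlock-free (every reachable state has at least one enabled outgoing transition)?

Answer: DEADLOCK at state 3

Analysis:
Reach set: {0,2,3,4}
  0: a→2  b→3  d→2  tau→0  [4 exit(s)]
  2: b→0  tau→0  tau→4  [3 exit(s)]
  3: ∅  [STUCK]
  4: c→4  d→0  [2 exit(s)]
witness 3: b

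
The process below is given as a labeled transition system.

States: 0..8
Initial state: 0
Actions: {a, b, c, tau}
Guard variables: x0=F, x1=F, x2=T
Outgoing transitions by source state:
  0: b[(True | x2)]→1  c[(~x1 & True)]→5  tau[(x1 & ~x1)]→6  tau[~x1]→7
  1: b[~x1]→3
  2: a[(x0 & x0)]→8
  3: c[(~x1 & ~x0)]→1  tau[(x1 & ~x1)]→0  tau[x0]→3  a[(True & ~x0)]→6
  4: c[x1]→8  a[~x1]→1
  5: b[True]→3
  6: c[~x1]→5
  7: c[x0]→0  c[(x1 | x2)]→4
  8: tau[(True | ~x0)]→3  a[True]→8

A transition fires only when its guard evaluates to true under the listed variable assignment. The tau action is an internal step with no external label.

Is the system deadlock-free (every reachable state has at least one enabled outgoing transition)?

Answer: DEADLOCK-FREE

Working:
Reach set: {0,1,3,4,5,6,7}
  0: b→1  c→5  tau→7  [3 out]
  1: b→3  [1 out]
  3: a→6  c→1  [2 out]
  4: a→1  [1 out]
  5: b→3  [1 out]
  6: c→5  [1 out]
  7: c→4  [1 out]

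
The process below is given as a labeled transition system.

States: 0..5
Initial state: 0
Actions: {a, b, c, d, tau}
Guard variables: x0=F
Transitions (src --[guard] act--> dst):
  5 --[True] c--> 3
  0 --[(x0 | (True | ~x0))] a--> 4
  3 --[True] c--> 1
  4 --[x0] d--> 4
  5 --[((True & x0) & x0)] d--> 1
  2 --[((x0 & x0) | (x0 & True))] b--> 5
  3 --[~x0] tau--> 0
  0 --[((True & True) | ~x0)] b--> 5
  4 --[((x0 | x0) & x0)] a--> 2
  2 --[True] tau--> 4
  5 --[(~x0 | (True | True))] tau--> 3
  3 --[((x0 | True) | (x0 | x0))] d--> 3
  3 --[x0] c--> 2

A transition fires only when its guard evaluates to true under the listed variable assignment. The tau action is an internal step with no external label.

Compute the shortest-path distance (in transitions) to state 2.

Answer: UNREACHABLE

Analysis:
Breadth-first toward 2:
  depth 0: {0}
  depth 1: {4,5}
  depth 2: {3}
  depth 3: {1}
2 never appears.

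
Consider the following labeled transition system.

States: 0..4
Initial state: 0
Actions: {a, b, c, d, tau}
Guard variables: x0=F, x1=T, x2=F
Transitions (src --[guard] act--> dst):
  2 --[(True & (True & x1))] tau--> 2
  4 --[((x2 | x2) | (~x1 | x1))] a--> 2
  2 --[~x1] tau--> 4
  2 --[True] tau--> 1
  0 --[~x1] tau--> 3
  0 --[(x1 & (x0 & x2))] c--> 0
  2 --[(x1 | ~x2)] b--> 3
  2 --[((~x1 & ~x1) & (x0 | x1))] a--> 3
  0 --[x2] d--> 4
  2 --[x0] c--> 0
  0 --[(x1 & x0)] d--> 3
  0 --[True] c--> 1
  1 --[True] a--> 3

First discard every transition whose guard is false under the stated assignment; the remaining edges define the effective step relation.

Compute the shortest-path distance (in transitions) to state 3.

Answer: 2

Trace:
BFS to 3:
  Layer 0: {0}
  Layer 1: {1}
  Layer 2: {3}
first hit 3 at d=2 via c·a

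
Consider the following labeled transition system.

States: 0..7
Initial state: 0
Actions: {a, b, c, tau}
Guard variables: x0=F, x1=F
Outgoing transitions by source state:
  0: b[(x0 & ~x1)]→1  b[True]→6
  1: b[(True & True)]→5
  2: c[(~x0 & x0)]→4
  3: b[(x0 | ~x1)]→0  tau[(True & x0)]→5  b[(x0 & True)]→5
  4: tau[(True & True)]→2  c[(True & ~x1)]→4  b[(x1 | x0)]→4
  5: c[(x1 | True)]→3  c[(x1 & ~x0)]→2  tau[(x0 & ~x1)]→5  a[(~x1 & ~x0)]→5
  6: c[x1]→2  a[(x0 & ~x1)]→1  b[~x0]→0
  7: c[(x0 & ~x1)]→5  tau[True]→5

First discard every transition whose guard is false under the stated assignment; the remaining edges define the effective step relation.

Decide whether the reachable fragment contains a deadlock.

Reachable = {0,6}
  0: b→6  [1 exit(s)]
  6: b→0  [1 exit(s)]

Answer: DEADLOCK-FREE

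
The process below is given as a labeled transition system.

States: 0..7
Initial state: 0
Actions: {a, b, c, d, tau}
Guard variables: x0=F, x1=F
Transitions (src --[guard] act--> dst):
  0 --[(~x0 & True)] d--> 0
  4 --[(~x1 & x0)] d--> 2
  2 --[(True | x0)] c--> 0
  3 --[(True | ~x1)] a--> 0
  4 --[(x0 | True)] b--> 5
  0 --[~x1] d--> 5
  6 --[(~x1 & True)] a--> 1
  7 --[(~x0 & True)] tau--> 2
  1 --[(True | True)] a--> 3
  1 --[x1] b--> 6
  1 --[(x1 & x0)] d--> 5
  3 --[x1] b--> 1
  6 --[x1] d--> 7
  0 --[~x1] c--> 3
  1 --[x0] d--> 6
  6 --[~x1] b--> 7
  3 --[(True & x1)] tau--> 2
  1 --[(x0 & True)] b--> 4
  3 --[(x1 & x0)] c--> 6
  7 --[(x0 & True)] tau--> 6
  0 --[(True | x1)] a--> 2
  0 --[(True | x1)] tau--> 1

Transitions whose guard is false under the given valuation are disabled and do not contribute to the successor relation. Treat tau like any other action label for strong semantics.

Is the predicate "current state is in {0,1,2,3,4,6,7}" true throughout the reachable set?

Safe = {0,1,2,3,4,6,7}
R = {0,1,2,3,5}
  0: safe
  1: safe
  2: safe
  3: safe
  5: VIOLATES
witness against invariant: d → 5

Answer: INVARIANT VIOLATED at state 5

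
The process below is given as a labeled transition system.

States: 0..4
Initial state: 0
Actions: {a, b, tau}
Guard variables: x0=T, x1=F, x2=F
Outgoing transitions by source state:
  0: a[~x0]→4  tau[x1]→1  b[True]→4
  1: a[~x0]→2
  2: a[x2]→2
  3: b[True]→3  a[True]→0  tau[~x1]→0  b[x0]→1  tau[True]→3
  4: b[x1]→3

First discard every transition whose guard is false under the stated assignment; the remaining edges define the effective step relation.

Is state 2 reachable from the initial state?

Answer: UNREACHABLE

Working:
6 transition(s) survive guard evaluation.
L0 = {0}
L1 = {4}  now seen {0,4}
R = {0,4}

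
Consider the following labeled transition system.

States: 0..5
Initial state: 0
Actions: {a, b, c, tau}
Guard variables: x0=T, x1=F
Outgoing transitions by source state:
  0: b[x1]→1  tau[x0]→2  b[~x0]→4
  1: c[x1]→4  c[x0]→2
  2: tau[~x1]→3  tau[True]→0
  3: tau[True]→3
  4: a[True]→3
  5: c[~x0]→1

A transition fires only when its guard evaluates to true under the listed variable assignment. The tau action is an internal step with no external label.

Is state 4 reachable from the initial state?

Answer: UNREACHABLE

Trace:
6 transition(s) survive guard evaluation.
L0 = {0}
L1 = {2}  cumulative {0,2}
L2 = {3}  cumulative {0,2,3}
Reach set: {0,2,3}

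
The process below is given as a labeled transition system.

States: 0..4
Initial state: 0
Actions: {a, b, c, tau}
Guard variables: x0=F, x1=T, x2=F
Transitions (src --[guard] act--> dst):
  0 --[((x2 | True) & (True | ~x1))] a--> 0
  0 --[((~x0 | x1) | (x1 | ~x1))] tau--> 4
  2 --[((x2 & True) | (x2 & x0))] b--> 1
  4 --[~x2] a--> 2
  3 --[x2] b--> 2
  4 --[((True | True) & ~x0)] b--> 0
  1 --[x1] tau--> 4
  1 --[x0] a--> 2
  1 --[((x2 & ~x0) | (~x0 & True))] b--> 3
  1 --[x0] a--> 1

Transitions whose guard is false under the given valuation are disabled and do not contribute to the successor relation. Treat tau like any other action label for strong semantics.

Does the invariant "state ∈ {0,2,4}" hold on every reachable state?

Safe = {0,2,4}
Reach set: {0,2,4}
  0: safe
  2: safe
  4: safe

Answer: INVARIANT HOLDS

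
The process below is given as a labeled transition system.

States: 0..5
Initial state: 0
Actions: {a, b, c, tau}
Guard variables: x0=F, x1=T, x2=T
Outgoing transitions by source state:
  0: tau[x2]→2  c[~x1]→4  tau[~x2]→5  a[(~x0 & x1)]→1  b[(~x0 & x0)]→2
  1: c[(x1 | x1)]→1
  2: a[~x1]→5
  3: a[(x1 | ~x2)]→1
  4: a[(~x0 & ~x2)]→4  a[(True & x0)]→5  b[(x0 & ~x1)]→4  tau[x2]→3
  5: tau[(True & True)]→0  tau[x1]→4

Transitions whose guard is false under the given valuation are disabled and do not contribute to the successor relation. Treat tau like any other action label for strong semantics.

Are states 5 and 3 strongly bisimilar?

Answer: NOT BISIMILAR

Working:
Bisimulation quotient by refinement:
  π0 = {{0,1,2,3,4,5}}
  π1 = {{0},{1},{2},{3},{4,5}}
  π2 = {{0},{1},{2},{3},{4},{5}}
stable after 3 split(s): 6 block(s)
class of 5: {5}; class of 3: {3}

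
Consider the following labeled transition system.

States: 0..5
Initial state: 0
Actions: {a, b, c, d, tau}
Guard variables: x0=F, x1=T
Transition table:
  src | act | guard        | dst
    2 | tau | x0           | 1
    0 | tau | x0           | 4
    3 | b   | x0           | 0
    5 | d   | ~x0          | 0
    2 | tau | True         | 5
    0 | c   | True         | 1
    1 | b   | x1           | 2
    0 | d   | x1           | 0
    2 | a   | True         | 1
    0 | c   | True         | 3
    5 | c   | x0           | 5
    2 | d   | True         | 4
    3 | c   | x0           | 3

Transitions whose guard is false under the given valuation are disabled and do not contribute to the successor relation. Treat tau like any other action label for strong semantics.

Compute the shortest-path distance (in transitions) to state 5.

Breadth-first toward 5:
  depth 0: {0}
  depth 1: {1,3}
  depth 2: {2}
  depth 3: {4,5}
5 enters at depth 3; path c·b·tau

Answer: 3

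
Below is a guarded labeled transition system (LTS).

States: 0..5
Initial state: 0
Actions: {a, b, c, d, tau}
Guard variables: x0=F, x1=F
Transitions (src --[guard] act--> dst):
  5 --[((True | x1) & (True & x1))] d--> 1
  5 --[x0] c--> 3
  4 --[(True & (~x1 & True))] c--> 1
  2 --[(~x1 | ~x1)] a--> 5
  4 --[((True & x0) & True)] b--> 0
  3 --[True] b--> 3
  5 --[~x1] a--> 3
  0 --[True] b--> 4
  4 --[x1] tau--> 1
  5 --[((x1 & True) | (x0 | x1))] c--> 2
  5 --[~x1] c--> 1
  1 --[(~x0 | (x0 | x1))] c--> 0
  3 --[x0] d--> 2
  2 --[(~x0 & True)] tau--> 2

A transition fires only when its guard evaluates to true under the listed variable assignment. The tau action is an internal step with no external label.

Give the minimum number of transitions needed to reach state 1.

Breadth-first toward 1:
  Layer 0: {0}
  Layer 1: {4}
  Layer 2: {1}
first hit 1 at d=2 via b·c

Answer: 2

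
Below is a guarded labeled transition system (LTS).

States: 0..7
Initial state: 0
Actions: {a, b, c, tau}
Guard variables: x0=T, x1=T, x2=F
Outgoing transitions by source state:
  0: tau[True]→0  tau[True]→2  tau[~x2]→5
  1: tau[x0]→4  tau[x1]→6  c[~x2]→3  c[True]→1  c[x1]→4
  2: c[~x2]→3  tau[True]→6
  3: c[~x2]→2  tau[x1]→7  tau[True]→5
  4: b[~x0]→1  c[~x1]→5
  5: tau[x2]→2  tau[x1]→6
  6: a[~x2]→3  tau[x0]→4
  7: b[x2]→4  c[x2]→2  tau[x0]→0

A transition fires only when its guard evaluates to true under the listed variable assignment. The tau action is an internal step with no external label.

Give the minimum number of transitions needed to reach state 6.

Answer: 2

Analysis:
Breadth-first toward 6:
  L0 = {0}
  L1 = {2,5}
  L2 = {3,6}
first hit 6 at d=2 via tau·tau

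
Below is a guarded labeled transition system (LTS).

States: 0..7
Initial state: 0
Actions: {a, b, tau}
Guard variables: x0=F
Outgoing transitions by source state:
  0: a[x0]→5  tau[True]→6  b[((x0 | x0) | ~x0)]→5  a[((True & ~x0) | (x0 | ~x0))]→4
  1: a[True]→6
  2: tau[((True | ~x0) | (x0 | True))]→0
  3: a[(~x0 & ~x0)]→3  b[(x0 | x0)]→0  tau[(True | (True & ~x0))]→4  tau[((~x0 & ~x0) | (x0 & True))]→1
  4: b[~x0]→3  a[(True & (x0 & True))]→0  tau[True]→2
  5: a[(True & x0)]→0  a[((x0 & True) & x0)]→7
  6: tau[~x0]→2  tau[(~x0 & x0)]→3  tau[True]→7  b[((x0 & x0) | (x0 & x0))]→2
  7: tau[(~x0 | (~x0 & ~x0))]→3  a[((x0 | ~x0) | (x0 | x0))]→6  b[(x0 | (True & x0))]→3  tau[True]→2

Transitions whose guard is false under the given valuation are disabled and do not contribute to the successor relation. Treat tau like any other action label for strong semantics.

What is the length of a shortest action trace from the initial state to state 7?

Answer: 2

Trace:
Layered search for 7:
  Layer 0: {0}
  Layer 1: {4,5,6}
  Layer 2: {2,3,7}
depth(7)=2, e.g. tau·tau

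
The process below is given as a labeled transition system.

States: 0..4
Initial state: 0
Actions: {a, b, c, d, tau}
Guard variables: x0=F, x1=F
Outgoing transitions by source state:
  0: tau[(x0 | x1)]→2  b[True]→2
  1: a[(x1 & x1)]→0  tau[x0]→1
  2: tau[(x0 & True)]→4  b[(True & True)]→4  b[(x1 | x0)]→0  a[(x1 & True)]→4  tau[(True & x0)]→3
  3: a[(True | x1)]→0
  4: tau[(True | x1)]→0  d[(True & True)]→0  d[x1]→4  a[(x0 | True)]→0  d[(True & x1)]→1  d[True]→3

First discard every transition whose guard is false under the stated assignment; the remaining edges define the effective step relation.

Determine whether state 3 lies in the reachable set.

Answer: REACHABLE

Trace:
Guard filter leaves 7 enabled edge(s).
L0 = {0}
L1 = {2}  now seen {0,2}
L2 = {4}  now seen {0,2,4}
L3 = {3}  now seen {0,2,3,4}
Reach set: {0,2,3,4}
Path to 3: b·b·d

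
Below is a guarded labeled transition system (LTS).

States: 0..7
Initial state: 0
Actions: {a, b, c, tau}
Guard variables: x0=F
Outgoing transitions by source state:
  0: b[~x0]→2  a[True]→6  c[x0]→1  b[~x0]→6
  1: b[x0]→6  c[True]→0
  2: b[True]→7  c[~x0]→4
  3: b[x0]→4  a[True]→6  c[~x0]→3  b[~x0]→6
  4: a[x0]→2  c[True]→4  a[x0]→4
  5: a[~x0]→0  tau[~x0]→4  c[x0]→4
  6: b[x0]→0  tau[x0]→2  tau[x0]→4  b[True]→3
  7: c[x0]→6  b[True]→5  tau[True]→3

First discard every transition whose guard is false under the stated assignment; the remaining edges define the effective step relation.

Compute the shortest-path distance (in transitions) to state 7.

BFS to 7:
  depth 0: {0}
  depth 1: {2,6}
  depth 2: {3,4,7}
first hit 7 at d=2 via b·b

Answer: 2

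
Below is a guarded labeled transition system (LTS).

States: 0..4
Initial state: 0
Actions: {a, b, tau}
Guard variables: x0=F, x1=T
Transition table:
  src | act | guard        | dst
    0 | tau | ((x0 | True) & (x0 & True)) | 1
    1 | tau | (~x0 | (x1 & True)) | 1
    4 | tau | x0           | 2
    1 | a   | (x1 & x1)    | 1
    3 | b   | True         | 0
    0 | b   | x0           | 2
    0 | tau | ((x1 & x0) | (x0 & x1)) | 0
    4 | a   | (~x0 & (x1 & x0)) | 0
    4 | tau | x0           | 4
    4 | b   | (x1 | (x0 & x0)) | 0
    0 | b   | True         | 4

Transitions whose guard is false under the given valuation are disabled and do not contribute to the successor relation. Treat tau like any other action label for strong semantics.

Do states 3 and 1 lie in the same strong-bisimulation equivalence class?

Answer: NOT BISIMILAR

Working:
Bisimulation quotient by refinement:
  P[0] = {{0,1,2,3,4}}
  P[1] = {{0,3,4},{1},{2}}
3 equivalence class(es) (converged in 2)
[3]={0,3,4}  [1]={1}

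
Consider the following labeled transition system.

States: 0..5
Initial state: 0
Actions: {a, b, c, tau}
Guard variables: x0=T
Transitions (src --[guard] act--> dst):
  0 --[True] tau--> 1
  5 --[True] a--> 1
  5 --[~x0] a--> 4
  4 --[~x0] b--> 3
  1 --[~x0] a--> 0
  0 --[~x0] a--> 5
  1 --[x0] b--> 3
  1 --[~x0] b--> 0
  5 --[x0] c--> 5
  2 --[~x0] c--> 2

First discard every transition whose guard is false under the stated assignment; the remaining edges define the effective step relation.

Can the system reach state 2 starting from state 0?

After dropping false guards: 4 live edges.
Layer 0: {0}
Layer 1: {1}  total {0,1}
Layer 2: {3}  total {0,1,3}
R = {0,1,3}

Answer: UNREACHABLE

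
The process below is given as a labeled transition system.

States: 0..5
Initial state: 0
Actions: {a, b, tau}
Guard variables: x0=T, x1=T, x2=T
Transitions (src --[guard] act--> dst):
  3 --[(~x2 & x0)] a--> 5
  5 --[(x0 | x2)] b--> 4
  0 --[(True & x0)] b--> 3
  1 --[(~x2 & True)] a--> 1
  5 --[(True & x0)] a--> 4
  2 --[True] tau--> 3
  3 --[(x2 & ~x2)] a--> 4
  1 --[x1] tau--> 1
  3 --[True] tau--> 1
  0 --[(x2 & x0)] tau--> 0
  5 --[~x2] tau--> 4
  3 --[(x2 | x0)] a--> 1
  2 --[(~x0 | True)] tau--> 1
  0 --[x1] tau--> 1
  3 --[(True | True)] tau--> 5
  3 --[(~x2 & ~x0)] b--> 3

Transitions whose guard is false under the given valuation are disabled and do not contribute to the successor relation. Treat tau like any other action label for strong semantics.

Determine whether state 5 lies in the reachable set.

Guard filter leaves 11 enabled edge(s).
Layer 0: {0}
Layer 1: {1,3}  total {0,1,3}
Layer 2: {5}  total {0,1,3,5}
Layer 3: {4}  total {0,1,3,4,5}
Reachable = {0,1,3,4,5}
Path to 5: b·tau

Answer: REACHABLE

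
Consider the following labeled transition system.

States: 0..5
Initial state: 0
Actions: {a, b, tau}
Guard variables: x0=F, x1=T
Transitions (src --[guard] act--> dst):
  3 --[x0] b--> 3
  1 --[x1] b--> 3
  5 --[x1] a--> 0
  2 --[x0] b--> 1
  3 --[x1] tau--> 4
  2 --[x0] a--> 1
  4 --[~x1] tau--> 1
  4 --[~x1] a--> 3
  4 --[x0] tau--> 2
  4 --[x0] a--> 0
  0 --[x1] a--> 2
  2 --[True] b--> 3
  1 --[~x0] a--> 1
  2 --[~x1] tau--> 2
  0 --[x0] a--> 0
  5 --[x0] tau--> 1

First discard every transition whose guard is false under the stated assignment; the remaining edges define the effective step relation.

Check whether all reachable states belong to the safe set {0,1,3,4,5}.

Safe = {0,1,3,4,5}
R = {0,2,3,4}
  0: ✓
  2: outside
  3: ✓
  4: ✓
reach 2 via a — violates

Answer: INVARIANT VIOLATED at state 2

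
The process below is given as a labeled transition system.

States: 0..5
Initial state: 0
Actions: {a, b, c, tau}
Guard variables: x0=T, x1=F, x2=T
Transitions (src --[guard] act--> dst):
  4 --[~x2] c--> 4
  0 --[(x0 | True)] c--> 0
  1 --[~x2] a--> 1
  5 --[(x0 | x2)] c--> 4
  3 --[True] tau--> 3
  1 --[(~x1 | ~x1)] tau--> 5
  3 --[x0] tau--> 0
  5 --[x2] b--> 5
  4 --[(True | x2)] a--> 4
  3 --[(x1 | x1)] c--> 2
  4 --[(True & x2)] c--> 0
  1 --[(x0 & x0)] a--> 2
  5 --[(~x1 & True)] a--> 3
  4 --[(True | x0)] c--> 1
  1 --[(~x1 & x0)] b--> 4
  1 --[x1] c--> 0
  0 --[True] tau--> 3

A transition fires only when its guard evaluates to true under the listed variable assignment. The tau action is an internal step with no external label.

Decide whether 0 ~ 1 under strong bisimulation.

Compute ~ classes (split until stable):
  round 0: {{0,1,2,3,4,5}}
  round 1: {{0},{1},{2},{3},{4},{5}}
6 equivalence class(es) (converged in 2)
class of 0: {0}; class of 1: {1}

Answer: NOT BISIMILAR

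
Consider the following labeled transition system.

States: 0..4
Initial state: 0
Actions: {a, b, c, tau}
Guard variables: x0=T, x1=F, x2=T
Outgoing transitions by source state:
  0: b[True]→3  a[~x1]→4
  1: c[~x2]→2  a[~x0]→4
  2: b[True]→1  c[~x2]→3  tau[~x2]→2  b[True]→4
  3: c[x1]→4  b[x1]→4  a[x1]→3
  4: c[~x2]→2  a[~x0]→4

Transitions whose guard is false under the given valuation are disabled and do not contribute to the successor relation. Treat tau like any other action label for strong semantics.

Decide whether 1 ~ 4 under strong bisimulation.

Bisimulation quotient by refinement:
  π0 = {{0,1,2,3,4}}
  π1 = {{0},{1,3,4},{2}}
stable after 2 split(s): 3 block(s)
[1]={1,3,4}  [4]={1,3,4}

Answer: BISIMILAR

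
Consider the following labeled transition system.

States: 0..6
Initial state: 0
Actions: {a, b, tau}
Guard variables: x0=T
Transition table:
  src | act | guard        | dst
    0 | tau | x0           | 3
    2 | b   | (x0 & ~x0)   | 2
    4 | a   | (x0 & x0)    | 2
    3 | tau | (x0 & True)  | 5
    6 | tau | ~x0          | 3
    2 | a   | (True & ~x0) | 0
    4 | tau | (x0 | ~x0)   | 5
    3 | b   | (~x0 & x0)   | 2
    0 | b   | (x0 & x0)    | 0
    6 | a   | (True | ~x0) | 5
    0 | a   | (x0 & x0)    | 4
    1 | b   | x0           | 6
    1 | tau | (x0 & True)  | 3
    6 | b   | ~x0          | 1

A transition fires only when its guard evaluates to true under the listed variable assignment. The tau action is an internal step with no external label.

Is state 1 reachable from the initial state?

After dropping false guards: 9 live edges.
Layer 0: {0}
Layer 1: {3,4}  total {0,3,4}
Layer 2: {2,5}  total {0,2,3,4,5}
Reach set: {0,2,3,4,5}

Answer: UNREACHABLE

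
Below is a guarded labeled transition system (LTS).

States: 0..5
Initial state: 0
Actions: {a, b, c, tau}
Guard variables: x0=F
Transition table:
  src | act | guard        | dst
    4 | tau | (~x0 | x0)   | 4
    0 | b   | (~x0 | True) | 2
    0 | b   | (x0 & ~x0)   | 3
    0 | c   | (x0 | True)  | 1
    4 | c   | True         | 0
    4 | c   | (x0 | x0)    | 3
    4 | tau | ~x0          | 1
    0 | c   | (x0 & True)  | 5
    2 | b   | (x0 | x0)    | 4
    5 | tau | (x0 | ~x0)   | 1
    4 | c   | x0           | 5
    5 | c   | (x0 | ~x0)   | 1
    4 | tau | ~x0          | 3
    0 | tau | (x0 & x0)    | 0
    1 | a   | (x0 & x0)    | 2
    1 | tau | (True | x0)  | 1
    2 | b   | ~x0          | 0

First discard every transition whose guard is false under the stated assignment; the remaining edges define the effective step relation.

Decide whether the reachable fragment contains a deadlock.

Reach set: {0,1,2}
  0: b→2  c→1  [2 out]
  1: tau→1  [1 out]
  2: b→0  [1 out]

Answer: DEADLOCK-FREE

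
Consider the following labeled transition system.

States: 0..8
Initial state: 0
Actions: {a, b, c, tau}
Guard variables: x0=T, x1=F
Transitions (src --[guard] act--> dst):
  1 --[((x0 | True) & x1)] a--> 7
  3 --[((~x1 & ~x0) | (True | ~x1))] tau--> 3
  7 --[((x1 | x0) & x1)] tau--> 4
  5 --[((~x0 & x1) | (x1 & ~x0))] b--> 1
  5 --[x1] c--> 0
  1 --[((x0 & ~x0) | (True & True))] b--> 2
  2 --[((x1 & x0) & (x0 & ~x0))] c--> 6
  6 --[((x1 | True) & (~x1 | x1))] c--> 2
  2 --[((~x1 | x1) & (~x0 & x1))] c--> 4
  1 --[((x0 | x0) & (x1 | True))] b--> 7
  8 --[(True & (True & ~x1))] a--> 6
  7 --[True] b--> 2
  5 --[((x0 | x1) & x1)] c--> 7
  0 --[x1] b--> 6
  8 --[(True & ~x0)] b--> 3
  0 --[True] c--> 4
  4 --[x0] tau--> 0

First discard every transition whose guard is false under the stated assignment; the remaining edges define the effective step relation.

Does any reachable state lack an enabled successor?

Reachable = {0,4}
  0: c→4  [deg 1]
  4: tau→0  [deg 1]

Answer: DEADLOCK-FREE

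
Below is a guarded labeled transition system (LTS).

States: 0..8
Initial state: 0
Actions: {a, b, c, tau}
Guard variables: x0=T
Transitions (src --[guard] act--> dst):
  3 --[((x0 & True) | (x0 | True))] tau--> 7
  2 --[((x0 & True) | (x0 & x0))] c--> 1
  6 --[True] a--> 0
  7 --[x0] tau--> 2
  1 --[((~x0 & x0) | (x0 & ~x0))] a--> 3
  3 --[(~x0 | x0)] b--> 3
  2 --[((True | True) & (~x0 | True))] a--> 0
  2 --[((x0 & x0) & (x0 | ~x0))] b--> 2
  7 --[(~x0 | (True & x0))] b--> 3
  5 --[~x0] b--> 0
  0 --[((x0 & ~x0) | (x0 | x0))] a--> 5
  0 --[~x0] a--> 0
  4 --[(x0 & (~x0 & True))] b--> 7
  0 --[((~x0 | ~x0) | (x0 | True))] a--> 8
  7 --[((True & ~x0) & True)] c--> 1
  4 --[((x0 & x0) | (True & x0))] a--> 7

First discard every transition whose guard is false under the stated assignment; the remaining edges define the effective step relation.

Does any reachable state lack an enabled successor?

Answer: DEADLOCK at state 5

Trace:
Reach set: {0,5,8}
  0: a→5  a→8  [2 out]
  5: ∅  [deadlock]
  8: ∅  [deadlock]
witness 5: a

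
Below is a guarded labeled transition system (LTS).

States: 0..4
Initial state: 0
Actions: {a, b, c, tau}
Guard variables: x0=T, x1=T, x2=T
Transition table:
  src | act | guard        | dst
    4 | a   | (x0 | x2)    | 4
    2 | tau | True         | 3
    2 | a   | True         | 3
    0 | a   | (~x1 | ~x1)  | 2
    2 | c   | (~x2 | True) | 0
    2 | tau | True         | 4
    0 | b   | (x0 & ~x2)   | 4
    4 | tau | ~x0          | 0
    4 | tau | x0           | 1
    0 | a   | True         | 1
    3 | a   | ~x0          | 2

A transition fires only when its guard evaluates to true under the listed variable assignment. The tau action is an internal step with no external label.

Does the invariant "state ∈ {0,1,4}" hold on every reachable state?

Answer: INVARIANT HOLDS

Trace:
Inv-set: {0,1,4}
Reachable = {0,1}
  0: ✓
  1: ✓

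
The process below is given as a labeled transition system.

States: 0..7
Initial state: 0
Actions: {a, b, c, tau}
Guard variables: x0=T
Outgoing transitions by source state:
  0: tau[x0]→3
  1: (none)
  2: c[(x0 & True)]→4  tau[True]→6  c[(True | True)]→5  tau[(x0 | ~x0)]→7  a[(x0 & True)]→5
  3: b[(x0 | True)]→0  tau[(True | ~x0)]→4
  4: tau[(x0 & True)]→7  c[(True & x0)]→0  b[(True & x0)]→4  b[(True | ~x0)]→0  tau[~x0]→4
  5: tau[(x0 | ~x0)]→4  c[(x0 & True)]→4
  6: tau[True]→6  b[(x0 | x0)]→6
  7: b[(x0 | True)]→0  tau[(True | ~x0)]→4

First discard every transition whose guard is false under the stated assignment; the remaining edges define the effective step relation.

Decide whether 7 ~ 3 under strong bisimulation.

Compute ~ classes (split until stable):
  round 0: {{0,1,2,3,4,5,6,7}}
  round 1: {{0},{1},{2},{3,6,7},{4},{5}}
  round 2: {{0},{1},{2},{3,7},{4},{5},{6}}
Fixed point at round 3; 7 class(es).
class of 7: {3,7}; class of 3: {3,7}

Answer: BISIMILAR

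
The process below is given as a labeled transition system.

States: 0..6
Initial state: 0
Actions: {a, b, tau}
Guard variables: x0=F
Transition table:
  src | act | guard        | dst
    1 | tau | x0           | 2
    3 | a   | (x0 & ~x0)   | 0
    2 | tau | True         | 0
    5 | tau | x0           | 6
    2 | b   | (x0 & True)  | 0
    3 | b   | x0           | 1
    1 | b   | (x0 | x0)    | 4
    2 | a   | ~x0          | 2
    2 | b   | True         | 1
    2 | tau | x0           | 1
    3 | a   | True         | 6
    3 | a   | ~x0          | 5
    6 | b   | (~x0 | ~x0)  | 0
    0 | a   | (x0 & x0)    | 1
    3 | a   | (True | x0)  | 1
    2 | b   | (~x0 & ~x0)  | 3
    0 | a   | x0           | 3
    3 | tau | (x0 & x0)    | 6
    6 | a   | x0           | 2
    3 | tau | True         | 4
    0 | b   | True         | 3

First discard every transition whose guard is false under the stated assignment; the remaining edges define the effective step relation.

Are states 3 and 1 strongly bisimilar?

Refine partition for ~:
  π0 = {{0,1,2,3,4,5,6}}
  π1 = {{0,6},{1,4,5},{2},{3}}
  π2 = {{0},{1,4,5},{2},{3},{6}}
Fixed point at round 3; 5 class(es).
class of 3: {3}; class of 1: {1,4,5}

Answer: NOT BISIMILAR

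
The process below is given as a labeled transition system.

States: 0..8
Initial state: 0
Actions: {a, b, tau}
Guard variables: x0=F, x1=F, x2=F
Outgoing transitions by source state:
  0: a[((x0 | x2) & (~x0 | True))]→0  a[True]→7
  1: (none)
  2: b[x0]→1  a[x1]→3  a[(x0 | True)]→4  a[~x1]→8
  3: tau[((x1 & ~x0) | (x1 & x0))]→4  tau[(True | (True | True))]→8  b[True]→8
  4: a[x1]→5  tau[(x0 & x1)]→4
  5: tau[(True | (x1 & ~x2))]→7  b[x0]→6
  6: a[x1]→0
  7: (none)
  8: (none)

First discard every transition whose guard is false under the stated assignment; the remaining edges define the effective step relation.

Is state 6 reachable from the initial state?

Answer: UNREACHABLE

Trace:
After dropping false guards: 6 live edges.
depth 0: {0}
depth 1: {7}  total {0,7}
Reachable = {0,7}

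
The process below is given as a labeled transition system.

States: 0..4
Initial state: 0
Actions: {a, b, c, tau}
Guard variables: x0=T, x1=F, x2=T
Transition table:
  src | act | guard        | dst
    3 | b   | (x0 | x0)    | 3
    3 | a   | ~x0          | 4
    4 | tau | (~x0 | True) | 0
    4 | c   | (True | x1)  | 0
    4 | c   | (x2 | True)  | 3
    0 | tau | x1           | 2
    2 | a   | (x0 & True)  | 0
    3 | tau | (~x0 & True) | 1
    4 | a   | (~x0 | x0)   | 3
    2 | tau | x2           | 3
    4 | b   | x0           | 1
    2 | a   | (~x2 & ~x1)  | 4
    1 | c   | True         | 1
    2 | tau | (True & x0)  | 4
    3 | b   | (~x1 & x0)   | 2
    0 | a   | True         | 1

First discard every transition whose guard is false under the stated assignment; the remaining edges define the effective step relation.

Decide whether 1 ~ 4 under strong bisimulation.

Answer: NOT BISIMILAR

Analysis:
Refine partition for ~:
  π0 = {{0,1,2,3,4}}
  π1 = {{0},{1},{2},{3},{4}}
5 equivalence class(es) (converged in 2)
1∈{1}, 4∈{4}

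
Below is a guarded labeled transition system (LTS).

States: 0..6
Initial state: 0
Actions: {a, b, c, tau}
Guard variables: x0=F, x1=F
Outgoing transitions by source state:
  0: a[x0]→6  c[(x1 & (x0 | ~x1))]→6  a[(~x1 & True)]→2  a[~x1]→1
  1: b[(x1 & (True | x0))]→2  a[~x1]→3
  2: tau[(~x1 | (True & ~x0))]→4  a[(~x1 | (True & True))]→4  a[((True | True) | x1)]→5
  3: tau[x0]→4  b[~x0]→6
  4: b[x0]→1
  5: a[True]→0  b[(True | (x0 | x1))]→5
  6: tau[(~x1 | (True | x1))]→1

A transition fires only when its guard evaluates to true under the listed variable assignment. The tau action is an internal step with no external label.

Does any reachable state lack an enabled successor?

R = {0,1,2,3,4,5,6}
  0: a→1  a→2  [deg 2]
  1: a→3  [deg 1]
  2: a→4  a→5  tau→4  [deg 3]
  3: b→6  [deg 1]
  4: ∅  [STUCK]
  5: a→0  b→5  [deg 2]
  6: tau→1  [deg 1]
witness 4: a·tau

Answer: DEADLOCK at state 4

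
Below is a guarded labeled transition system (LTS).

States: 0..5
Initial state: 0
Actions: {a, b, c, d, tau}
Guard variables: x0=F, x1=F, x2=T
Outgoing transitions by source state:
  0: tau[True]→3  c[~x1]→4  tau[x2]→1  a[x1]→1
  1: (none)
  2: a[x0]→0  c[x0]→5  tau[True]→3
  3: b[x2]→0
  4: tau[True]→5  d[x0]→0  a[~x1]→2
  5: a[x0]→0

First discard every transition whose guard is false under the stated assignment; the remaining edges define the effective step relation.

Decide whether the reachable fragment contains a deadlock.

Answer: DEADLOCK at state 1

Working:
Reachable = {0,1,2,3,4,5}
  0: c→4  tau→1  tau→3  [deg 3]
  1: ∅  [STUCK]
  2: tau→3  [deg 1]
  3: b→0  [deg 1]
  4: a→2  tau→5  [deg 2]
  5: ∅  [STUCK]
witness 1: tau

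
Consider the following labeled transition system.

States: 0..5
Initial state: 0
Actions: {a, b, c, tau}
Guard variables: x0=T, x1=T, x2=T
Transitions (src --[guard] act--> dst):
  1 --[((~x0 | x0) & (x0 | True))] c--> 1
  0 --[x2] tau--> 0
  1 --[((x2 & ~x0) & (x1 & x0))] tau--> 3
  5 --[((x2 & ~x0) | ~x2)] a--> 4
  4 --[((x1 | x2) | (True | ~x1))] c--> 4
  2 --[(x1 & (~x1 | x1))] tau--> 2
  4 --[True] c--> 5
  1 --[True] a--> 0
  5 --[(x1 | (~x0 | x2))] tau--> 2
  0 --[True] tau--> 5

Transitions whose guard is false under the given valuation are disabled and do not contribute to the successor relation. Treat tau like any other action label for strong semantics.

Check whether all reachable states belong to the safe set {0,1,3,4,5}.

Safe = {0,1,3,4,5}
Reachable = {0,2,5}
  0: ok
  2: outside
  5: ok
reach 2 via tau·tau — violates

Answer: INVARIANT VIOLATED at state 2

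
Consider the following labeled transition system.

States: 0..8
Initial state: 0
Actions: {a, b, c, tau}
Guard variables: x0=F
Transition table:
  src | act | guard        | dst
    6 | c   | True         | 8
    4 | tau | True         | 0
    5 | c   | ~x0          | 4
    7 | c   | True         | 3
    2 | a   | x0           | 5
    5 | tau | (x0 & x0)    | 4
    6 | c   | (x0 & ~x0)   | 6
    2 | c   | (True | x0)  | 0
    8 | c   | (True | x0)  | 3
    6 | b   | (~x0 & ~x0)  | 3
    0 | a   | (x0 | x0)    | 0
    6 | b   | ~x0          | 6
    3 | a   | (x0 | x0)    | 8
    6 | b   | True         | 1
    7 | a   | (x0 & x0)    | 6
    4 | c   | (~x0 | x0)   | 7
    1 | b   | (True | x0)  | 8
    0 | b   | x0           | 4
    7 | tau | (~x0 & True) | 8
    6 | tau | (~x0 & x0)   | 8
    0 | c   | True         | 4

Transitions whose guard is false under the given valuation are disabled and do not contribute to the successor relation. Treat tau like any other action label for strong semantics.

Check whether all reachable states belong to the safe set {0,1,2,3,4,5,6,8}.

Answer: INVARIANT VIOLATED at state 7

Working:
Safe = {0,1,2,3,4,5,6,8}
Reach set: {0,3,4,7,8}
  0: ok
  3: ok
  4: ok
  7: ✗ unsafe
  8: ok
reach 7 via c·c — violates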